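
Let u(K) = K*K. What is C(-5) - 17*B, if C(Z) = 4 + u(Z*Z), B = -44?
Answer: 1377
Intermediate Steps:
u(K) = K²
C(Z) = 4 + Z⁴ (C(Z) = 4 + (Z*Z)² = 4 + (Z²)² = 4 + Z⁴)
C(-5) - 17*B = (4 + (-5)⁴) - 17*(-44) = (4 + 625) + 748 = 629 + 748 = 1377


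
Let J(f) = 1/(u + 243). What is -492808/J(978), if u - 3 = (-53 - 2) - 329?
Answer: 68007504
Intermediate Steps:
u = -381 (u = 3 + ((-53 - 2) - 329) = 3 + (-55 - 329) = 3 - 384 = -381)
J(f) = -1/138 (J(f) = 1/(-381 + 243) = 1/(-138) = -1/138)
-492808/J(978) = -492808/(-1/138) = -492808*(-138) = 68007504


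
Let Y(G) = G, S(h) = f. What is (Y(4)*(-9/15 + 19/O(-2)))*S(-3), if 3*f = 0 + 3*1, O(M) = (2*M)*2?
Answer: -119/10 ≈ -11.900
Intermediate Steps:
O(M) = 4*M
f = 1 (f = (0 + 3*1)/3 = (0 + 3)/3 = (1/3)*3 = 1)
S(h) = 1
(Y(4)*(-9/15 + 19/O(-2)))*S(-3) = (4*(-9/15 + 19/((4*(-2)))))*1 = (4*(-9*1/15 + 19/(-8)))*1 = (4*(-3/5 + 19*(-1/8)))*1 = (4*(-3/5 - 19/8))*1 = (4*(-119/40))*1 = -119/10*1 = -119/10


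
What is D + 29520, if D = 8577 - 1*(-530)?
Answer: 38627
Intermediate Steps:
D = 9107 (D = 8577 + 530 = 9107)
D + 29520 = 9107 + 29520 = 38627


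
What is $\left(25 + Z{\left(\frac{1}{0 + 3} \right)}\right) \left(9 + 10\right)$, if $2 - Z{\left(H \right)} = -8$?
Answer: $665$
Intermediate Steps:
$Z{\left(H \right)} = 10$ ($Z{\left(H \right)} = 2 - -8 = 2 + 8 = 10$)
$\left(25 + Z{\left(\frac{1}{0 + 3} \right)}\right) \left(9 + 10\right) = \left(25 + 10\right) \left(9 + 10\right) = 35 \cdot 19 = 665$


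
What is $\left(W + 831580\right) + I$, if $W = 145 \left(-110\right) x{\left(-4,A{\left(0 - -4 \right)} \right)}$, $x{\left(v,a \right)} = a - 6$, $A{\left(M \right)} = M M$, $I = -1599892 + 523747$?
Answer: $-404065$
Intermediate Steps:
$I = -1076145$
$A{\left(M \right)} = M^{2}$
$x{\left(v,a \right)} = -6 + a$
$W = -159500$ ($W = 145 \left(-110\right) \left(-6 + \left(0 - -4\right)^{2}\right) = - 15950 \left(-6 + \left(0 + 4\right)^{2}\right) = - 15950 \left(-6 + 4^{2}\right) = - 15950 \left(-6 + 16\right) = \left(-15950\right) 10 = -159500$)
$\left(W + 831580\right) + I = \left(-159500 + 831580\right) - 1076145 = 672080 - 1076145 = -404065$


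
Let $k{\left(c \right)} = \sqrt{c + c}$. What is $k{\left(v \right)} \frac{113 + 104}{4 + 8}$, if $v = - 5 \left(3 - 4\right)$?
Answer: $\frac{217 \sqrt{10}}{12} \approx 57.185$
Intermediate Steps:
$v = 5$ ($v = \left(-5\right) \left(-1\right) = 5$)
$k{\left(c \right)} = \sqrt{2} \sqrt{c}$ ($k{\left(c \right)} = \sqrt{2 c} = \sqrt{2} \sqrt{c}$)
$k{\left(v \right)} \frac{113 + 104}{4 + 8} = \sqrt{2} \sqrt{5} \frac{113 + 104}{4 + 8} = \sqrt{10} \cdot \frac{217}{12} = \frac{217 \sqrt{10}}{12}$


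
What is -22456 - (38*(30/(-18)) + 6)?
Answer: -67196/3 ≈ -22399.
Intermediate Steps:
-22456 - (38*(30/(-18)) + 6) = -22456 - (38*(30*(-1/18)) + 6) = -22456 - (38*(-5/3) + 6) = -22456 - (-190/3 + 6) = -22456 - 1*(-172/3) = -22456 + 172/3 = -67196/3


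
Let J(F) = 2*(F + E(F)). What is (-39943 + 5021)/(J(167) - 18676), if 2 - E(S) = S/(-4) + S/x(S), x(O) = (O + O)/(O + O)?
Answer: 69844/37177 ≈ 1.8787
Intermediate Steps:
x(O) = 1 (x(O) = (2*O)/((2*O)) = (2*O)*(1/(2*O)) = 1)
E(S) = 2 - 3*S/4 (E(S) = 2 - (S/(-4) + S/1) = 2 - (S*(-¼) + S*1) = 2 - (-S/4 + S) = 2 - 3*S/4)
J(F) = 4 + F/2 (J(F) = 2*(F + (2 - 3*F/4)) = 2*(2 + F/4) = 4 + F/2)
(-39943 + 5021)/(J(167) - 18676) = (-39943 + 5021)/((4 + (½)*167) - 18676) = -34922/((4 + 167/2) - 18676) = -34922/(175/2 - 18676) = -34922/(-37177/2) = -34922*(-2/37177) = 69844/37177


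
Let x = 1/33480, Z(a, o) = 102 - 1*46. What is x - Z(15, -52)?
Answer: -1874879/33480 ≈ -56.000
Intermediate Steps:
Z(a, o) = 56 (Z(a, o) = 102 - 46 = 56)
x = 1/33480 ≈ 2.9869e-5
x - Z(15, -52) = 1/33480 - 1*56 = 1/33480 - 56 = -1874879/33480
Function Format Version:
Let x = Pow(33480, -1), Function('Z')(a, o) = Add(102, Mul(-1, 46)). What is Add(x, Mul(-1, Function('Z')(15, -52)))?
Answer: Rational(-1874879, 33480) ≈ -56.000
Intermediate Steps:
Function('Z')(a, o) = 56 (Function('Z')(a, o) = Add(102, -46) = 56)
x = Rational(1, 33480) ≈ 2.9869e-5
Add(x, Mul(-1, Function('Z')(15, -52))) = Add(Rational(1, 33480), Mul(-1, 56)) = Add(Rational(1, 33480), -56) = Rational(-1874879, 33480)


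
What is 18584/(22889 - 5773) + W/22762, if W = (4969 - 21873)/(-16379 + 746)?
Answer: 826648643866/761316141267 ≈ 1.0858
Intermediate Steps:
W = 16904/15633 (W = -16904/(-15633) = -16904*(-1/15633) = 16904/15633 ≈ 1.0813)
18584/(22889 - 5773) + W/22762 = 18584/(22889 - 5773) + (16904/15633)/22762 = 18584/17116 + (16904/15633)*(1/22762) = 18584*(1/17116) + 8452/177919173 = 4646/4279 + 8452/177919173 = 826648643866/761316141267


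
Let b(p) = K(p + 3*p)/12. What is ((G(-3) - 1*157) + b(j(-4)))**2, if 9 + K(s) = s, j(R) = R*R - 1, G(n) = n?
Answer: 388129/16 ≈ 24258.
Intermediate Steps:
j(R) = -1 + R**2 (j(R) = R**2 - 1 = -1 + R**2)
K(s) = -9 + s
b(p) = -3/4 + p/3 (b(p) = (-9 + (p + 3*p))/12 = (-9 + 4*p)*(1/12) = -3/4 + p/3)
((G(-3) - 1*157) + b(j(-4)))**2 = ((-3 - 1*157) + (-3/4 + (-1 + (-4)**2)/3))**2 = ((-3 - 157) + (-3/4 + (-1 + 16)/3))**2 = (-160 + (-3/4 + (1/3)*15))**2 = (-160 + (-3/4 + 5))**2 = (-160 + 17/4)**2 = (-623/4)**2 = 388129/16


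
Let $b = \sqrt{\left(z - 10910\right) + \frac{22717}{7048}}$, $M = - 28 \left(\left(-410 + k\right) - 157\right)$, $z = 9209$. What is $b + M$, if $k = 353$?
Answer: $5992 + \frac{i \sqrt{21083970422}}{3524} \approx 5992.0 + 41.204 i$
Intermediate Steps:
$M = 5992$ ($M = - 28 \left(\left(-410 + 353\right) - 157\right) = - 28 \left(-57 - 157\right) = \left(-28\right) \left(-214\right) = 5992$)
$b = \frac{i \sqrt{21083970422}}{3524}$ ($b = \sqrt{\left(9209 - 10910\right) + \frac{22717}{7048}} = \sqrt{-1701 + 22717 \cdot \frac{1}{7048}} = \sqrt{-1701 + \frac{22717}{7048}} = \sqrt{- \frac{11965931}{7048}} = \frac{i \sqrt{21083970422}}{3524} \approx 41.204 i$)
$b + M = \frac{i \sqrt{21083970422}}{3524} + 5992 = 5992 + \frac{i \sqrt{21083970422}}{3524}$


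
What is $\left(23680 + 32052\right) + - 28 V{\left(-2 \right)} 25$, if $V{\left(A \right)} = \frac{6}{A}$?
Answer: $57832$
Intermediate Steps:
$\left(23680 + 32052\right) + - 28 V{\left(-2 \right)} 25 = \left(23680 + 32052\right) + - 28 \frac{6}{-2} \cdot 25 = 55732 + - 28 \cdot 6 \left(- \frac{1}{2}\right) 25 = 55732 + \left(-28\right) \left(-3\right) 25 = 55732 + 84 \cdot 25 = 55732 + 2100 = 57832$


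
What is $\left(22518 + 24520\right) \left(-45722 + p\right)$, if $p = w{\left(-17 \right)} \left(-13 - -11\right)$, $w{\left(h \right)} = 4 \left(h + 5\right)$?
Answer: $-2146155788$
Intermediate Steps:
$w{\left(h \right)} = 20 + 4 h$ ($w{\left(h \right)} = 4 \left(5 + h\right) = 20 + 4 h$)
$p = 96$ ($p = \left(20 + 4 \left(-17\right)\right) \left(-13 - -11\right) = \left(20 - 68\right) \left(-13 + 11\right) = \left(-48\right) \left(-2\right) = 96$)
$\left(22518 + 24520\right) \left(-45722 + p\right) = \left(22518 + 24520\right) \left(-45722 + 96\right) = 47038 \left(-45626\right) = -2146155788$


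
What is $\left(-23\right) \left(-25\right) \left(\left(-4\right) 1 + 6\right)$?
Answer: $1150$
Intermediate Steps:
$\left(-23\right) \left(-25\right) \left(\left(-4\right) 1 + 6\right) = 575 \left(-4 + 6\right) = 575 \cdot 2 = 1150$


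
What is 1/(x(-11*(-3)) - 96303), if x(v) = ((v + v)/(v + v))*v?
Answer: -1/96270 ≈ -1.0387e-5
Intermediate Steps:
x(v) = v (x(v) = ((2*v)/((2*v)))*v = ((2*v)*(1/(2*v)))*v = 1*v = v)
1/(x(-11*(-3)) - 96303) = 1/(-11*(-3) - 96303) = 1/(33 - 96303) = 1/(-96270) = -1/96270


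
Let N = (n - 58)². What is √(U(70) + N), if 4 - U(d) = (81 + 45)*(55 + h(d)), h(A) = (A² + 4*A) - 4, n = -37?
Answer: I*√650077 ≈ 806.27*I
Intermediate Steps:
h(A) = -4 + A² + 4*A
U(d) = -6422 - 504*d - 126*d² (U(d) = 4 - (81 + 45)*(55 + (-4 + d² + 4*d)) = 4 - 126*(51 + d² + 4*d) = 4 - (6426 + 126*d² + 504*d) = 4 + (-6426 - 504*d - 126*d²) = -6422 - 504*d - 126*d²)
N = 9025 (N = (-37 - 58)² = (-95)² = 9025)
√(U(70) + N) = √((-6422 - 504*70 - 126*70²) + 9025) = √((-6422 - 35280 - 126*4900) + 9025) = √((-6422 - 35280 - 617400) + 9025) = √(-659102 + 9025) = √(-650077) = I*√650077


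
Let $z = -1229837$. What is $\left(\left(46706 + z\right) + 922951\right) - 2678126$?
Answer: $-2938306$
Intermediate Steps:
$\left(\left(46706 + z\right) + 922951\right) - 2678126 = \left(\left(46706 - 1229837\right) + 922951\right) - 2678126 = \left(-1183131 + 922951\right) - 2678126 = -260180 - 2678126 = -2938306$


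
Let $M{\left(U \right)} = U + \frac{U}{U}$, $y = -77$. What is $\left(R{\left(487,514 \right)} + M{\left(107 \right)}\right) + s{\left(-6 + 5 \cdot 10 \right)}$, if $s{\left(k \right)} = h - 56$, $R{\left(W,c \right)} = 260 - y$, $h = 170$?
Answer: $559$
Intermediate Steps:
$R{\left(W,c \right)} = 337$ ($R{\left(W,c \right)} = 260 - -77 = 260 + 77 = 337$)
$M{\left(U \right)} = 1 + U$ ($M{\left(U \right)} = U + 1 = 1 + U$)
$s{\left(k \right)} = 114$ ($s{\left(k \right)} = 170 - 56 = 114$)
$\left(R{\left(487,514 \right)} + M{\left(107 \right)}\right) + s{\left(-6 + 5 \cdot 10 \right)} = \left(337 + \left(1 + 107\right)\right) + 114 = \left(337 + 108\right) + 114 = 445 + 114 = 559$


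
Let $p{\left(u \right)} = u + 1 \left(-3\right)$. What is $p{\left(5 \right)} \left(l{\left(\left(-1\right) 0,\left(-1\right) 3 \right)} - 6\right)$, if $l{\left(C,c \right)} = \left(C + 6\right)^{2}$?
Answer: $60$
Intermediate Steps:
$p{\left(u \right)} = -3 + u$ ($p{\left(u \right)} = u - 3 = -3 + u$)
$l{\left(C,c \right)} = \left(6 + C\right)^{2}$
$p{\left(5 \right)} \left(l{\left(\left(-1\right) 0,\left(-1\right) 3 \right)} - 6\right) = \left(-3 + 5\right) \left(\left(6 - 0\right)^{2} - 6\right) = 2 \left(\left(6 + 0\right)^{2} - 6\right) = 2 \left(6^{2} - 6\right) = 2 \left(36 - 6\right) = 2 \cdot 30 = 60$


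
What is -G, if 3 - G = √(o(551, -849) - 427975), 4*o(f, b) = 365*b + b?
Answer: -3 + I*√2022634/2 ≈ -3.0 + 711.1*I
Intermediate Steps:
o(f, b) = 183*b/2 (o(f, b) = (365*b + b)/4 = (366*b)/4 = 183*b/2)
G = 3 - I*√2022634/2 (G = 3 - √((183/2)*(-849) - 427975) = 3 - √(-155367/2 - 427975) = 3 - √(-1011317/2) = 3 - I*√2022634/2 ≈ 3.0 - 711.1*I)
-G = -(3 - I*√2022634/2) = -3 + I*√2022634/2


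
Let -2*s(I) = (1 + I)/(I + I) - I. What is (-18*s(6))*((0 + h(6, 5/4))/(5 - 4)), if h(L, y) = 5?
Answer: -975/4 ≈ -243.75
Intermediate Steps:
s(I) = I/2 - (1 + I)/(4*I) (s(I) = -((1 + I)/(I + I) - I)/2 = -((1 + I)/((2*I)) - I)/2 = -((1 + I)*(1/(2*I)) - I)/2 = -((1 + I)/(2*I) - I)/2 = -(-I + (1 + I)/(2*I))/2 = I/2 - (1 + I)/(4*I))
(-18*s(6))*((0 + h(6, 5/4))/(5 - 4)) = (-9*(-1 + 6*(-1 + 2*6))/(2*6))*((0 + 5)/(5 - 4)) = (-9*(-1 + 6*(-1 + 12))/(2*6))*(5/1) = (-9*(-1 + 6*11)/(2*6))*(5*1) = -9*(-1 + 66)/(2*6)*5 = -9*65/(2*6)*5 = -18*65/24*5 = -195/4*5 = -975/4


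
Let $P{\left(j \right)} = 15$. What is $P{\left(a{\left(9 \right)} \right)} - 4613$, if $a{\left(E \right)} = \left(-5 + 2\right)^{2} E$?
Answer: $-4598$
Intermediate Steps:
$a{\left(E \right)} = 9 E$ ($a{\left(E \right)} = \left(-3\right)^{2} E = 9 E$)
$P{\left(a{\left(9 \right)} \right)} - 4613 = 15 - 4613 = -4598$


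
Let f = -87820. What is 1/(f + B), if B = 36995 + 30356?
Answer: -1/20469 ≈ -4.8854e-5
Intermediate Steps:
B = 67351
1/(f + B) = 1/(-87820 + 67351) = 1/(-20469) = -1/20469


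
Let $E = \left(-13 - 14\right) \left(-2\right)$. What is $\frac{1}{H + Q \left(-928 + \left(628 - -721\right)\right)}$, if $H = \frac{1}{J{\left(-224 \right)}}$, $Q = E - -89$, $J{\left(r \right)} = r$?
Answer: $\frac{224}{13485471} \approx 1.661 \cdot 10^{-5}$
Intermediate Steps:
$E = 54$ ($E = \left(-27\right) \left(-2\right) = 54$)
$Q = 143$ ($Q = 54 - -89 = 54 + 89 = 143$)
$H = - \frac{1}{224}$ ($H = \frac{1}{-224} = - \frac{1}{224} \approx -0.0044643$)
$\frac{1}{H + Q \left(-928 + \left(628 - -721\right)\right)} = \frac{1}{- \frac{1}{224} + 143 \left(-928 + \left(628 - -721\right)\right)} = \frac{1}{- \frac{1}{224} + 143 \left(-928 + \left(628 + 721\right)\right)} = \frac{1}{- \frac{1}{224} + 143 \left(-928 + 1349\right)} = \frac{1}{- \frac{1}{224} + 143 \cdot 421} = \frac{1}{- \frac{1}{224} + 60203} = \frac{1}{\frac{13485471}{224}} = \frac{224}{13485471}$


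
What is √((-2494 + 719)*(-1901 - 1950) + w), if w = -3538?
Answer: √6831987 ≈ 2613.8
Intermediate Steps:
√((-2494 + 719)*(-1901 - 1950) + w) = √((-2494 + 719)*(-1901 - 1950) - 3538) = √(-1775*(-3851) - 3538) = √(6835525 - 3538) = √6831987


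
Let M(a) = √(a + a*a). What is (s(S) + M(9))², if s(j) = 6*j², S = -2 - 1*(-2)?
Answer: 90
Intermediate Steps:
S = 0 (S = -2 + 2 = 0)
M(a) = √(a + a²)
(s(S) + M(9))² = (6*0² + √(9*(1 + 9)))² = (6*0 + √(9*10))² = (0 + √90)² = (0 + 3*√10)² = (3*√10)² = 90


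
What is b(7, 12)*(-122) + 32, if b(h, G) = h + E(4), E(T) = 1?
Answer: -944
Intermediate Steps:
b(h, G) = 1 + h (b(h, G) = h + 1 = 1 + h)
b(7, 12)*(-122) + 32 = (1 + 7)*(-122) + 32 = 8*(-122) + 32 = -976 + 32 = -944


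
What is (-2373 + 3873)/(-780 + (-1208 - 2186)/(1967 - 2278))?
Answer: -233250/119593 ≈ -1.9504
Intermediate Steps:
(-2373 + 3873)/(-780 + (-1208 - 2186)/(1967 - 2278)) = 1500/(-780 - 3394/(-311)) = 1500/(-780 - 3394*(-1/311)) = 1500/(-780 + 3394/311) = 1500/(-239186/311) = 1500*(-311/239186) = -233250/119593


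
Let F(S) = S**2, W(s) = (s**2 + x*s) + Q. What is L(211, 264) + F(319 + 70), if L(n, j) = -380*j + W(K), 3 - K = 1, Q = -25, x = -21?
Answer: 50938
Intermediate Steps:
K = 2 (K = 3 - 1*1 = 3 - 1 = 2)
W(s) = -25 + s**2 - 21*s (W(s) = (s**2 - 21*s) - 25 = -25 + s**2 - 21*s)
L(n, j) = -63 - 380*j (L(n, j) = -380*j + (-25 + 2**2 - 21*2) = -380*j + (-25 + 4 - 42) = -380*j - 63 = -63 - 380*j)
L(211, 264) + F(319 + 70) = (-63 - 380*264) + (319 + 70)**2 = (-63 - 100320) + 389**2 = -100383 + 151321 = 50938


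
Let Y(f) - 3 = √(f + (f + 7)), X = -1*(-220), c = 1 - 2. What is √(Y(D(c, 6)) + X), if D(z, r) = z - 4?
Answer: √(223 + I*√3) ≈ 14.933 + 0.05799*I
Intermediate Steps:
c = -1
D(z, r) = -4 + z
X = 220
Y(f) = 3 + √(7 + 2*f) (Y(f) = 3 + √(f + (f + 7)) = 3 + √(f + (7 + f)) = 3 + √(7 + 2*f))
√(Y(D(c, 6)) + X) = √((3 + √(7 + 2*(-4 - 1))) + 220) = √((3 + √(7 + 2*(-5))) + 220) = √((3 + √(7 - 10)) + 220) = √((3 + √(-3)) + 220) = √((3 + I*√3) + 220) = √(223 + I*√3)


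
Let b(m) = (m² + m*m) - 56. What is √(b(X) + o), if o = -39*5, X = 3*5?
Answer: √199 ≈ 14.107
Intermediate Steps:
X = 15
b(m) = -56 + 2*m² (b(m) = (m² + m²) - 56 = 2*m² - 56 = -56 + 2*m²)
o = -195
√(b(X) + o) = √((-56 + 2*15²) - 195) = √((-56 + 2*225) - 195) = √((-56 + 450) - 195) = √(394 - 195) = √199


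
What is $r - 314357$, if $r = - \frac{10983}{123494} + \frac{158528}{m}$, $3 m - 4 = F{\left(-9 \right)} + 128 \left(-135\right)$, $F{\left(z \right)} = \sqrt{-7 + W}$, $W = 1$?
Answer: $- \frac{827685810553068497}{2632717265422} - \frac{237792 i \sqrt{6}}{149230091} \approx -3.1438 \cdot 10^{5} - 0.0039032 i$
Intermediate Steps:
$F{\left(z \right)} = i \sqrt{6}$ ($F{\left(z \right)} = \sqrt{-7 + 1} = \sqrt{-6} = i \sqrt{6}$)
$m = - \frac{17276}{3} + \frac{i \sqrt{6}}{3}$ ($m = \frac{4}{3} + \frac{i \sqrt{6} + 128 \left(-135\right)}{3} = \frac{4}{3} + \frac{i \sqrt{6} - 17280}{3} = \frac{4}{3} + \frac{-17280 + i \sqrt{6}}{3} = \frac{4}{3} - \left(5760 - \frac{i \sqrt{6}}{3}\right) = - \frac{17276}{3} + \frac{i \sqrt{6}}{3} \approx -5758.7 + 0.8165 i$)
$r = - \frac{1569}{17642} + \frac{158528}{- \frac{17276}{3} + \frac{i \sqrt{6}}{3}}$ ($r = - \frac{10983}{123494} + \frac{158528}{- \frac{17276}{3} + \frac{i \sqrt{6}}{3}} = \left(-10983\right) \frac{1}{123494} + \frac{158528}{- \frac{17276}{3} + \frac{i \sqrt{6}}{3}} = - \frac{1569}{17642} + \frac{158528}{- \frac{17276}{3} + \frac{i \sqrt{6}}{3}} \approx -27.618 - 0.0039032 i$)
$r - 314357 = \left(- \frac{72709146804843}{2632717265422} - \frac{237792 i \sqrt{6}}{149230091}\right) - 314357 = - \frac{827685810553068497}{2632717265422} - \frac{237792 i \sqrt{6}}{149230091}$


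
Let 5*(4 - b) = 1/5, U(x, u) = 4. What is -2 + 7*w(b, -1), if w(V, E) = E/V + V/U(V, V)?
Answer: 31307/9900 ≈ 3.1623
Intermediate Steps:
b = 99/25 (b = 4 - 1/5/5 = 4 - 1/5*1/5 = 4 - 1/25 = 99/25 ≈ 3.9600)
w(V, E) = V/4 + E/V (w(V, E) = E/V + V/4 = V/4 + E/V)
-2 + 7*w(b, -1) = -2 + 7*((1/4)*(99/25) - 1/99/25) = -2 + 7*(99/100 - 1*25/99) = -2 + 7*(99/100 - 25/99) = -2 + 7*(7301/9900) = -2 + 51107/9900 = 31307/9900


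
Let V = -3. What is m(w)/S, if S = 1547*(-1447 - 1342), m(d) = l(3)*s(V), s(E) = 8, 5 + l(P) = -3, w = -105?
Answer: 64/4314583 ≈ 1.4833e-5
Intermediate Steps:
l(P) = -8 (l(P) = -5 - 3 = -8)
m(d) = -64 (m(d) = -8*8 = -64)
S = -4314583 (S = 1547*(-2789) = -4314583)
m(w)/S = -64/(-4314583) = -64*(-1/4314583) = 64/4314583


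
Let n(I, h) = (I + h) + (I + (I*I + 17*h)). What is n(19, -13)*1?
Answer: 165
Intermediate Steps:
n(I, h) = I² + 2*I + 18*h (n(I, h) = (I + h) + (I + (I² + 17*h)) = (I + h) + (I + I² + 17*h) = I² + 2*I + 18*h)
n(19, -13)*1 = (19² + 2*19 + 18*(-13))*1 = (361 + 38 - 234)*1 = 165*1 = 165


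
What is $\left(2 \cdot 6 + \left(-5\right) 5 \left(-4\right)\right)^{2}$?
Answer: $12544$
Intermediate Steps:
$\left(2 \cdot 6 + \left(-5\right) 5 \left(-4\right)\right)^{2} = \left(12 - -100\right)^{2} = \left(12 + 100\right)^{2} = 112^{2} = 12544$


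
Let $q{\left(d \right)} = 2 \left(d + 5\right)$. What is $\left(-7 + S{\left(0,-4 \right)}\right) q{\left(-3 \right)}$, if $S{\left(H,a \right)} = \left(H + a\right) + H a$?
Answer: $-44$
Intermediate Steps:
$S{\left(H,a \right)} = H + a + H a$
$q{\left(d \right)} = 10 + 2 d$ ($q{\left(d \right)} = 2 \left(5 + d\right) = 10 + 2 d$)
$\left(-7 + S{\left(0,-4 \right)}\right) q{\left(-3 \right)} = \left(-7 + \left(0 - 4 + 0 \left(-4\right)\right)\right) \left(10 + 2 \left(-3\right)\right) = \left(-7 + \left(0 - 4 + 0\right)\right) \left(10 - 6\right) = \left(-7 - 4\right) 4 = \left(-11\right) 4 = -44$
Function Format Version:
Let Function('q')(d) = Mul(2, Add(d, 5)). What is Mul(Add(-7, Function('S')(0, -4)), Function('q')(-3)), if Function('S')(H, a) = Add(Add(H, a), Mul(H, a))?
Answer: -44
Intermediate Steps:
Function('S')(H, a) = Add(H, a, Mul(H, a))
Function('q')(d) = Add(10, Mul(2, d)) (Function('q')(d) = Mul(2, Add(5, d)) = Add(10, Mul(2, d)))
Mul(Add(-7, Function('S')(0, -4)), Function('q')(-3)) = Mul(Add(-7, Add(0, -4, Mul(0, -4))), Add(10, Mul(2, -3))) = Mul(Add(-7, Add(0, -4, 0)), Add(10, -6)) = Mul(Add(-7, -4), 4) = Mul(-11, 4) = -44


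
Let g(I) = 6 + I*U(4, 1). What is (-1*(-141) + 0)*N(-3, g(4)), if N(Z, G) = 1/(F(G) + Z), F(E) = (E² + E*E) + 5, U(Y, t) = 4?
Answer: 141/970 ≈ 0.14536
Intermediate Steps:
g(I) = 6 + 4*I (g(I) = 6 + I*4 = 6 + 4*I)
F(E) = 5 + 2*E² (F(E) = (E² + E²) + 5 = 2*E² + 5 = 5 + 2*E²)
N(Z, G) = 1/(5 + Z + 2*G²) (N(Z, G) = 1/((5 + 2*G²) + Z) = 1/(5 + Z + 2*G²))
(-1*(-141) + 0)*N(-3, g(4)) = (-1*(-141) + 0)/(5 - 3 + 2*(6 + 4*4)²) = (141 + 0)/(5 - 3 + 2*(6 + 16)²) = 141/(5 - 3 + 2*22²) = 141/(5 - 3 + 2*484) = 141/(5 - 3 + 968) = 141/970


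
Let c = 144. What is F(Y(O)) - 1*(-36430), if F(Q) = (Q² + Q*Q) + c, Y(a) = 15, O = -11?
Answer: 37024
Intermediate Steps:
F(Q) = 144 + 2*Q² (F(Q) = (Q² + Q*Q) + 144 = (Q² + Q²) + 144 = 2*Q² + 144 = 144 + 2*Q²)
F(Y(O)) - 1*(-36430) = (144 + 2*15²) - 1*(-36430) = (144 + 2*225) + 36430 = (144 + 450) + 36430 = 594 + 36430 = 37024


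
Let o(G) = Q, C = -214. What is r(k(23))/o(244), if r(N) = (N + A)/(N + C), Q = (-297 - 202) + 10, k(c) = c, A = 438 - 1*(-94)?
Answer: 185/31133 ≈ 0.0059422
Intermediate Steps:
A = 532 (A = 438 + 94 = 532)
Q = -489 (Q = -499 + 10 = -489)
o(G) = -489
r(N) = (532 + N)/(-214 + N) (r(N) = (N + 532)/(N - 214) = (532 + N)/(-214 + N))
r(k(23))/o(244) = ((532 + 23)/(-214 + 23))/(-489) = (555/(-191))*(-1/489) = -1/191*555*(-1/489) = -555/191*(-1/489) = 185/31133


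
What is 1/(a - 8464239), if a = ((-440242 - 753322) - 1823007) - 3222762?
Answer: -1/14703572 ≈ -6.8011e-8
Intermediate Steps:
a = -6239333 (a = (-1193564 - 1823007) - 3222762 = -3016571 - 3222762 = -6239333)
1/(a - 8464239) = 1/(-6239333 - 8464239) = 1/(-14703572) = -1/14703572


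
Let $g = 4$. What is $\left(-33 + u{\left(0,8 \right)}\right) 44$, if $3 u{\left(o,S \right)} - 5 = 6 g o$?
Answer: $- \frac{4136}{3} \approx -1378.7$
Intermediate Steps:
$u{\left(o,S \right)} = \frac{5}{3} + 8 o$ ($u{\left(o,S \right)} = \frac{5}{3} + \frac{6 \cdot 4 o}{3} = \frac{5}{3} + \frac{24 o}{3} = \frac{5}{3} + 8 o$)
$\left(-33 + u{\left(0,8 \right)}\right) 44 = \left(-33 + \left(\frac{5}{3} + 8 \cdot 0\right)\right) 44 = \left(-33 + \left(\frac{5}{3} + 0\right)\right) 44 = \left(-33 + \frac{5}{3}\right) 44 = \left(- \frac{94}{3}\right) 44 = - \frac{4136}{3}$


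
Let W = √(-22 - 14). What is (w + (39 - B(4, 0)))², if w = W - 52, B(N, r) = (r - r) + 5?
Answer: 288 - 216*I ≈ 288.0 - 216.0*I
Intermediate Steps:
W = 6*I (W = √(-36) = 6*I ≈ 6.0*I)
B(N, r) = 5 (B(N, r) = 0 + 5 = 5)
w = -52 + 6*I (w = 6*I - 52 = -52 + 6*I ≈ -52.0 + 6.0*I)
(w + (39 - B(4, 0)))² = ((-52 + 6*I) + (39 - 1*5))² = ((-52 + 6*I) + (39 - 5))² = ((-52 + 6*I) + 34)² = (-18 + 6*I)²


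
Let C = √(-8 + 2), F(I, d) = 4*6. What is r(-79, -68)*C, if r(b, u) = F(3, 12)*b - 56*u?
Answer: 1912*I*√6 ≈ 4683.4*I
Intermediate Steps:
F(I, d) = 24
r(b, u) = -56*u + 24*b (r(b, u) = 24*b - 56*u = -56*u + 24*b)
C = I*√6 (C = √(-6) = I*√6 ≈ 2.4495*I)
r(-79, -68)*C = (-56*(-68) + 24*(-79))*(I*√6) = (3808 - 1896)*(I*√6) = 1912*(I*√6) = 1912*I*√6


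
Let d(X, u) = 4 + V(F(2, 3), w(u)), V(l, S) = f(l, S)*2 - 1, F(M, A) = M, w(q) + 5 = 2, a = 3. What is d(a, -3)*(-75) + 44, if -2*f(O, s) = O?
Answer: -31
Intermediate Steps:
w(q) = -3 (w(q) = -5 + 2 = -3)
f(O, s) = -O/2
V(l, S) = -1 - l (V(l, S) = -l/2*2 - 1 = -l - 1 = -1 - l)
d(X, u) = 1 (d(X, u) = 4 + (-1 - 1*2) = 4 + (-1 - 2) = 4 - 3 = 1)
d(a, -3)*(-75) + 44 = 1*(-75) + 44 = -75 + 44 = -31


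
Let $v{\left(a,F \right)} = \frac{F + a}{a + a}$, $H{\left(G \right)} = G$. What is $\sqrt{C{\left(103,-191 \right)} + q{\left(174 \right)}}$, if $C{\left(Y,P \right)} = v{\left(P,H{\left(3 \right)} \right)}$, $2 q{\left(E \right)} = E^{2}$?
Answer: $\frac{2 \sqrt{138066833}}{191} \approx 123.04$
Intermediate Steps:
$v{\left(a,F \right)} = \frac{F + a}{2 a}$
$q{\left(E \right)} = \frac{E^{2}}{2}$
$C{\left(Y,P \right)} = \frac{3 + P}{2 P}$
$\sqrt{C{\left(103,-191 \right)} + q{\left(174 \right)}} = \sqrt{\frac{3 - 191}{2 \left(-191\right)} + \frac{174^{2}}{2}} = \sqrt{\frac{1}{2} \left(- \frac{1}{191}\right) \left(-188\right) + \frac{1}{2} \cdot 30276} = \sqrt{\frac{94}{191} + 15138} = \sqrt{\frac{2891452}{191}} = \frac{2 \sqrt{138066833}}{191}$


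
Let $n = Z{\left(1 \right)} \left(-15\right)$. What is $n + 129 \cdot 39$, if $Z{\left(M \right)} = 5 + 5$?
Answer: $4881$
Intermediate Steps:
$Z{\left(M \right)} = 10$
$n = -150$ ($n = 10 \left(-15\right) = -150$)
$n + 129 \cdot 39 = -150 + 129 \cdot 39 = -150 + 5031 = 4881$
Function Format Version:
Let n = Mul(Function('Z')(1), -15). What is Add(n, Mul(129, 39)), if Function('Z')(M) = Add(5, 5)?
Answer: 4881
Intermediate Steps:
Function('Z')(M) = 10
n = -150 (n = Mul(10, -15) = -150)
Add(n, Mul(129, 39)) = Add(-150, Mul(129, 39)) = Add(-150, 5031) = 4881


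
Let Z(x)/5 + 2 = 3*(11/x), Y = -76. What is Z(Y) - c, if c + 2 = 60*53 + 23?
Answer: -244201/76 ≈ -3213.2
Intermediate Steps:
Z(x) = -10 + 165/x (Z(x) = -10 + 5*(3*(11/x)) = -10 + 5*(33/x) = -10 + 165/x)
c = 3201 (c = -2 + (60*53 + 23) = -2 + (3180 + 23) = -2 + 3203 = 3201)
Z(Y) - c = (-10 + 165/(-76)) - 1*3201 = (-10 + 165*(-1/76)) - 3201 = (-10 - 165/76) - 3201 = -925/76 - 3201 = -244201/76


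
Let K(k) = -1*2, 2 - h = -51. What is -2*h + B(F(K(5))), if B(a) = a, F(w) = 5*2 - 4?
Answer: -100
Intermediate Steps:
h = 53 (h = 2 - 1*(-51) = 2 + 51 = 53)
K(k) = -2
F(w) = 6 (F(w) = 10 - 4 = 6)
-2*h + B(F(K(5))) = -2*53 + 6 = -106 + 6 = -100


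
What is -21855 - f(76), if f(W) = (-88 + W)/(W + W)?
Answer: -830487/38 ≈ -21855.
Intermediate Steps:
f(W) = (-88 + W)/(2*W) (f(W) = (-88 + W)/((2*W)) = (-88 + W)*(1/(2*W)) = (-88 + W)/(2*W))
-21855 - f(76) = -21855 - (-88 + 76)/(2*76) = -21855 - (-12)/(2*76) = -21855 - 1*(-3/38) = -21855 + 3/38 = -830487/38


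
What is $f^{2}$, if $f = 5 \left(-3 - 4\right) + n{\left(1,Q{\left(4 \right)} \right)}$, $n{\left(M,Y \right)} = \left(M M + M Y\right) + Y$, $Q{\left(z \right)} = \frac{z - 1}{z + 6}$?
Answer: $\frac{27889}{25} \approx 1115.6$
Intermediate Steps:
$Q{\left(z \right)} = \frac{-1 + z}{6 + z}$
$n{\left(M,Y \right)} = Y + M^{2} + M Y$ ($n{\left(M,Y \right)} = \left(M^{2} + M Y\right) + Y = Y + M^{2} + M Y$)
$f = - \frac{167}{5}$ ($f = 5 \left(-3 - 4\right) + \left(\frac{-1 + 4}{6 + 4} + 1^{2} + 1 \frac{-1 + 4}{6 + 4}\right) = 5 \left(-3 - 4\right) + \left(\frac{1}{10} \cdot 3 + 1 + 1 \cdot \frac{1}{10} \cdot 3\right) = 5 \left(-7\right) + \left(\frac{1}{10} \cdot 3 + 1 + 1 \cdot \frac{1}{10} \cdot 3\right) = -35 + \left(\frac{3}{10} + 1 + 1 \cdot \frac{3}{10}\right) = -35 + \left(\frac{3}{10} + 1 + \frac{3}{10}\right) = -35 + \frac{8}{5} = - \frac{167}{5} \approx -33.4$)
$f^{2} = \left(- \frac{167}{5}\right)^{2} = \frac{27889}{25}$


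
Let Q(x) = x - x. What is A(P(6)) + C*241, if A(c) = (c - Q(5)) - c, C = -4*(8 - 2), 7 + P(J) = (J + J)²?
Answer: -5784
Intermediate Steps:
Q(x) = 0
P(J) = -7 + 4*J² (P(J) = -7 + (J + J)² = -7 + (2*J)² = -7 + 4*J²)
C = -24 (C = -4*6 = -24)
A(c) = 0 (A(c) = (c - 1*0) - c = (c + 0) - c = c - c = 0)
A(P(6)) + C*241 = 0 - 24*241 = 0 - 5784 = -5784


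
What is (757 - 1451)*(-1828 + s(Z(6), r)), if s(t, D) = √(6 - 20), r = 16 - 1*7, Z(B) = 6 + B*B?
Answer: 1268632 - 694*I*√14 ≈ 1.2686e+6 - 2596.7*I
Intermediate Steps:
Z(B) = 6 + B²
r = 9 (r = 16 - 7 = 9)
s(t, D) = I*√14 (s(t, D) = √(-14) = I*√14)
(757 - 1451)*(-1828 + s(Z(6), r)) = (757 - 1451)*(-1828 + I*√14) = -694*(-1828 + I*√14) = 1268632 - 694*I*√14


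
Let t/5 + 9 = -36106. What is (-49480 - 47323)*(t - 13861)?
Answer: 18821988108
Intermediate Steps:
t = -180575 (t = -45 + 5*(-36106) = -45 - 180530 = -180575)
(-49480 - 47323)*(t - 13861) = (-49480 - 47323)*(-180575 - 13861) = -96803*(-194436) = 18821988108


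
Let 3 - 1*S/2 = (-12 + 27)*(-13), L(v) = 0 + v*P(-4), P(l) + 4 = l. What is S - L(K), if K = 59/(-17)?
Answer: 6260/17 ≈ 368.24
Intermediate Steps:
P(l) = -4 + l
K = -59/17 (K = 59*(-1/17) = -59/17 ≈ -3.4706)
L(v) = -8*v (L(v) = 0 + v*(-4 - 4) = 0 + v*(-8) = 0 - 8*v = -8*v)
S = 396 (S = 6 - 2*(-12 + 27)*(-13) = 6 - 30*(-13) = 6 - 2*(-195) = 6 + 390 = 396)
S - L(K) = 396 - (-8)*(-59)/17 = 396 - 1*472/17 = 396 - 472/17 = 6260/17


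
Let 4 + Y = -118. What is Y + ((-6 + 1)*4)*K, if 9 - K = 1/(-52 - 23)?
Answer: -4534/15 ≈ -302.27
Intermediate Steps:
Y = -122 (Y = -4 - 118 = -122)
K = 676/75 (K = 9 - 1/(-52 - 23) = 9 - 1/(-75) = 9 - 1*(-1/75) = 9 + 1/75 = 676/75 ≈ 9.0133)
Y + ((-6 + 1)*4)*K = -122 + ((-6 + 1)*4)*(676/75) = -122 - 5*4*(676/75) = -122 - 20*676/75 = -122 - 2704/15 = -4534/15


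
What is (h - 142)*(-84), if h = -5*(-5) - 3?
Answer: 10080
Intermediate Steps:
h = 22 (h = 25 - 3 = 22)
(h - 142)*(-84) = (22 - 142)*(-84) = -120*(-84) = 10080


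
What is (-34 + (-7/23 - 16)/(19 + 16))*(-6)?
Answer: 33294/161 ≈ 206.79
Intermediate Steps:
(-34 + (-7/23 - 16)/(19 + 16))*(-6) = (-34 + (-7*1/23 - 16)/35)*(-6) = (-34 + (-7/23 - 16)*(1/35))*(-6) = (-34 - 375/23*1/35)*(-6) = (-34 - 75/161)*(-6) = -5549/161*(-6) = 33294/161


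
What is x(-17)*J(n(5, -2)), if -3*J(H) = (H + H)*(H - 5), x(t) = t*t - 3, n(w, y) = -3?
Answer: -4576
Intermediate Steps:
x(t) = -3 + t² (x(t) = t² - 3 = -3 + t²)
J(H) = -2*H*(-5 + H)/3 (J(H) = -(H + H)*(H - 5)/3 = -2*H*(-5 + H)/3)
x(-17)*J(n(5, -2)) = (-3 + (-17)²)*((⅔)*(-3)*(5 - 1*(-3))) = (-3 + 289)*((⅔)*(-3)*(5 + 3)) = 286*((⅔)*(-3)*8) = 286*(-16) = -4576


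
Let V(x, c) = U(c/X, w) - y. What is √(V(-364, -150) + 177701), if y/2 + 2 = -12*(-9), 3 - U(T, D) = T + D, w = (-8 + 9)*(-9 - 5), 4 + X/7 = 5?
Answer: 2*√2174711/7 ≈ 421.34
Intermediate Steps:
X = 7 (X = -28 + 7*5 = -28 + 35 = 7)
w = -14 (w = 1*(-14) = -14)
U(T, D) = 3 - D - T (U(T, D) = 3 - (T + D) = 3 - (D + T) = 3 + (-D - T) = 3 - D - T)
y = 212 (y = -4 + 2*(-12*(-9)) = -4 + 2*108 = -4 + 216 = 212)
V(x, c) = -195 - c/7 (V(x, c) = (3 - 1*(-14) - c/7) - 1*212 = (3 + 14 - c/7) - 212 = (17 - c/7) - 212 = -195 - c/7)
√(V(-364, -150) + 177701) = √((-195 - ⅐*(-150)) + 177701) = √((-195 + 150/7) + 177701) = √(-1215/7 + 177701) = √(1242692/7) = 2*√2174711/7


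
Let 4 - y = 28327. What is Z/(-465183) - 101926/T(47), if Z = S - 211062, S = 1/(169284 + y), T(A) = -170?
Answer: 3344308393960454/5573676173355 ≈ 600.02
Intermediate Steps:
y = -28323 (y = 4 - 1*28327 = 4 - 28327 = -28323)
S = 1/140961 (S = 1/(169284 - 28323) = 1/140961 ≈ 7.0942e-6)
Z = -29751510581/140961 (Z = 1/140961 - 211062 = -29751510581/140961 ≈ -2.1106e+5)
Z/(-465183) - 101926/T(47) = -29751510581/140961/(-465183) - 101926/(-170) = -29751510581/140961*(-1/465183) - 101926*(-1/170) = 29751510581/65572660863 + 50963/85 = 3344308393960454/5573676173355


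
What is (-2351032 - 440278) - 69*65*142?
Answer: -3428180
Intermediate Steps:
(-2351032 - 440278) - 69*65*142 = -2791310 - 4485*142 = -2791310 - 1*636870 = -2791310 - 636870 = -3428180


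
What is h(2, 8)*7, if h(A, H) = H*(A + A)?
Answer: 224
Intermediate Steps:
h(A, H) = 2*A*H (h(A, H) = H*(2*A) = 2*A*H)
h(2, 8)*7 = (2*2*8)*7 = 32*7 = 224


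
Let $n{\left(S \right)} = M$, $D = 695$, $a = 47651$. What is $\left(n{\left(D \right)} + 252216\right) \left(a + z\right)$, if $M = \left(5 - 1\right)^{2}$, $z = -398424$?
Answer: $-88476175336$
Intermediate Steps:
$M = 16$ ($M = 4^{2} = 16$)
$n{\left(S \right)} = 16$
$\left(n{\left(D \right)} + 252216\right) \left(a + z\right) = \left(16 + 252216\right) \left(47651 - 398424\right) = 252232 \left(-350773\right) = -88476175336$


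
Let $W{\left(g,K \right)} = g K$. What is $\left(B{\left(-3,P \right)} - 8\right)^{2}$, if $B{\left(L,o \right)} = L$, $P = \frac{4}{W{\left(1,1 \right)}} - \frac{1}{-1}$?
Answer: $121$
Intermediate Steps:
$W{\left(g,K \right)} = K g$
$P = 5$ ($P = \frac{4}{1 \cdot 1} - \frac{1}{-1} = \frac{4}{1} - -1 = 4 \cdot 1 + 1 = 4 + 1 = 5$)
$\left(B{\left(-3,P \right)} - 8\right)^{2} = \left(-3 - 8\right)^{2} = \left(-11\right)^{2} = 121$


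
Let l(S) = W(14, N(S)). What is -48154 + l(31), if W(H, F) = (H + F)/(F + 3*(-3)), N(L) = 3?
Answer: -288941/6 ≈ -48157.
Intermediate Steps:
W(H, F) = (F + H)/(-9 + F) (W(H, F) = (F + H)/(F - 9) = (F + H)/(-9 + F))
l(S) = -17/6 (l(S) = (3 + 14)/(-9 + 3) = 17/(-6) = -⅙*17 = -17/6)
-48154 + l(31) = -48154 - 17/6 = -288941/6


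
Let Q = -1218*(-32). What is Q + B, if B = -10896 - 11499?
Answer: 16581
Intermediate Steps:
Q = 38976
B = -22395
Q + B = 38976 - 22395 = 16581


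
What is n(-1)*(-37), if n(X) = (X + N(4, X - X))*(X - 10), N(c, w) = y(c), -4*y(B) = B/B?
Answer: -2035/4 ≈ -508.75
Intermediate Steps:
y(B) = -¼ (y(B) = -B/(4*B) = -¼*1 = -¼)
N(c, w) = -¼
n(X) = (-10 + X)*(-¼ + X) (n(X) = (X - ¼)*(X - 10) = (-¼ + X)*(-10 + X) = (-10 + X)*(-¼ + X))
n(-1)*(-37) = (5/2 + (-1)² - 41/4*(-1))*(-37) = (5/2 + 1 + 41/4)*(-37) = (55/4)*(-37) = -2035/4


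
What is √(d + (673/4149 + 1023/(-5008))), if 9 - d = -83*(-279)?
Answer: I*√69401248111596487/1731516 ≈ 152.14*I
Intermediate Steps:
d = -23148 (d = 9 - (-83)*(-279) = 9 - 1*23157 = 9 - 23157 = -23148)
√(d + (673/4149 + 1023/(-5008))) = √(-23148 + (673/4149 + 1023/(-5008))) = √(-23148 + (673*(1/4149) + 1023*(-1/5008))) = √(-23148 + (673/4149 - 1023/5008)) = √(-23148 - 874043/20778192) = √(-480974462459/20778192) = I*√69401248111596487/1731516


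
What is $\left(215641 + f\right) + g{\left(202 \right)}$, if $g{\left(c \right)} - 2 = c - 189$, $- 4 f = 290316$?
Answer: $143077$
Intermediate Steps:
$f = -72579$ ($f = \left(- \frac{1}{4}\right) 290316 = -72579$)
$g{\left(c \right)} = -187 + c$ ($g{\left(c \right)} = 2 + \left(c - 189\right) = 2 + \left(-189 + c\right) = -187 + c$)
$\left(215641 + f\right) + g{\left(202 \right)} = \left(215641 - 72579\right) + \left(-187 + 202\right) = 143062 + 15 = 143077$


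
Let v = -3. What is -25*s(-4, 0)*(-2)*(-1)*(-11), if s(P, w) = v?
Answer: -1650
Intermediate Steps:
s(P, w) = -3
-25*s(-4, 0)*(-2)*(-1)*(-11) = -25*(-3*(-2))*(-1)*(-11) = -150*(-1)*(-11) = -25*(-6)*(-11) = 150*(-11) = -1650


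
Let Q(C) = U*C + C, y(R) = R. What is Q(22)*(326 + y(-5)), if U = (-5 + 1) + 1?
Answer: -14124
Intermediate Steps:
U = -3 (U = -4 + 1 = -3)
Q(C) = -2*C (Q(C) = -3*C + C = -2*C)
Q(22)*(326 + y(-5)) = (-2*22)*(326 - 5) = -44*321 = -14124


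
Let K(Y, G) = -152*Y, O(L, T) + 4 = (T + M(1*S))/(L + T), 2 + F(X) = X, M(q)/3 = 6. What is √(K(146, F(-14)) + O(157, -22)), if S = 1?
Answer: 4*I*√2809185/45 ≈ 148.98*I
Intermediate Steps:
M(q) = 18 (M(q) = 3*6 = 18)
F(X) = -2 + X
O(L, T) = -4 + (18 + T)/(L + T) (O(L, T) = -4 + (T + 18)/(L + T) = -4 + (18 + T)/(L + T))
√(K(146, F(-14)) + O(157, -22)) = √(-152*146 + (18 - 4*157 - 3*(-22))/(157 - 22)) = √(-22192 + (18 - 628 + 66)/135) = √(-22192 + (1/135)*(-544)) = √(-22192 - 544/135) = √(-2996464/135) = 4*I*√2809185/45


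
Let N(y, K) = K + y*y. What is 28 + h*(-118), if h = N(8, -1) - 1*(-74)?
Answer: -16138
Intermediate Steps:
N(y, K) = K + y²
h = 137 (h = (-1 + 8²) - 1*(-74) = (-1 + 64) + 74 = 63 + 74 = 137)
28 + h*(-118) = 28 + 137*(-118) = 28 - 16166 = -16138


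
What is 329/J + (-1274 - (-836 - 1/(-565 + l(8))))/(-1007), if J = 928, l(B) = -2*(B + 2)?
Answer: 431594623/546680160 ≈ 0.78948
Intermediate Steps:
l(B) = -4 - 2*B (l(B) = -2*(2 + B) = -4 - 2*B)
329/J + (-1274 - (-836 - 1/(-565 + l(8))))/(-1007) = 329/928 + (-1274 - (-836 - 1/(-565 + (-4 - 2*8))))/(-1007) = 329*(1/928) + (-1274 - (-836 - 1/(-565 + (-4 - 16))))*(-1/1007) = 329/928 + (-1274 - (-836 - 1/(-565 - 20)))*(-1/1007) = 329/928 + (-1274 - (-836 - 1/(-585)))*(-1/1007) = 329/928 + (-1274 - (-836 - 1*(-1/585)))*(-1/1007) = 329/928 + (-1274 - (-836 + 1/585))*(-1/1007) = 329/928 + (-1274 - 1*(-489059/585))*(-1/1007) = 329/928 + (-1274 + 489059/585)*(-1/1007) = 329/928 - 256231/585*(-1/1007) = 329/928 + 256231/589095 = 431594623/546680160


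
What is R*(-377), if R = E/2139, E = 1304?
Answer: -491608/2139 ≈ -229.83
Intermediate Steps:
R = 1304/2139 ≈ 0.60963
R*(-377) = (1304/2139)*(-377) = -491608/2139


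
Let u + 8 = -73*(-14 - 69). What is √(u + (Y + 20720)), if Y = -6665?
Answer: 3*√2234 ≈ 141.80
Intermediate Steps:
u = 6051 (u = -8 - 73*(-14 - 69) = -8 - 73*(-83) = -8 + 6059 = 6051)
√(u + (Y + 20720)) = √(6051 + (-6665 + 20720)) = √(6051 + 14055) = √20106 = 3*√2234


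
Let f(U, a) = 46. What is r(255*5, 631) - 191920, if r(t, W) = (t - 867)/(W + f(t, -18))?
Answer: -129929432/677 ≈ -1.9192e+5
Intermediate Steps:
r(t, W) = (-867 + t)/(46 + W) (r(t, W) = (t - 867)/(W + 46) = (-867 + t)/(46 + W))
r(255*5, 631) - 191920 = (-867 + 255*5)/(46 + 631) - 191920 = (-867 + 1275)/677 - 191920 = (1/677)*408 - 191920 = 408/677 - 191920 = -129929432/677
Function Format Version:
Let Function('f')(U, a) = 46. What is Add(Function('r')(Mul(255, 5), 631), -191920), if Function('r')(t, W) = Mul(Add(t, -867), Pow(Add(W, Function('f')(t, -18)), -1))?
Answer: Rational(-129929432, 677) ≈ -1.9192e+5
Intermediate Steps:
Function('r')(t, W) = Mul(Pow(Add(46, W), -1), Add(-867, t)) (Function('r')(t, W) = Mul(Add(t, -867), Pow(Add(W, 46), -1)) = Mul(Add(-867, t), Pow(Add(46, W), -1)) = Mul(Pow(Add(46, W), -1), Add(-867, t)))
Add(Function('r')(Mul(255, 5), 631), -191920) = Add(Mul(Pow(Add(46, 631), -1), Add(-867, Mul(255, 5))), -191920) = Add(Mul(Pow(677, -1), Add(-867, 1275)), -191920) = Add(Mul(Rational(1, 677), 408), -191920) = Add(Rational(408, 677), -191920) = Rational(-129929432, 677)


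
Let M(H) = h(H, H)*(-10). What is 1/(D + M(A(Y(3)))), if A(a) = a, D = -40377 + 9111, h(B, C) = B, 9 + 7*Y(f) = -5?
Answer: -1/31246 ≈ -3.2004e-5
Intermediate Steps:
Y(f) = -2 (Y(f) = -9/7 + (⅐)*(-5) = -9/7 - 5/7 = -2)
D = -31266
M(H) = -10*H (M(H) = H*(-10) = -10*H)
1/(D + M(A(Y(3)))) = 1/(-31266 - 10*(-2)) = 1/(-31266 + 20) = 1/(-31246) = -1/31246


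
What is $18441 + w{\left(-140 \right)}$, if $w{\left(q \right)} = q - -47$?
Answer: $18348$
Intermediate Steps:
$w{\left(q \right)} = 47 + q$ ($w{\left(q \right)} = q + 47 = 47 + q$)
$18441 + w{\left(-140 \right)} = 18441 + \left(47 - 140\right) = 18441 - 93 = 18348$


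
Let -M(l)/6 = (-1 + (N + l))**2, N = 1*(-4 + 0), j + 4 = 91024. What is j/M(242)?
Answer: -15170/56169 ≈ -0.27008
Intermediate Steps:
j = 91020 (j = -4 + 91024 = 91020)
N = -4 (N = 1*(-4) = -4)
M(l) = -6*(-5 + l)**2 (M(l) = -6*(-1 + (-4 + l))**2 = -6*(-5 + l)**2)
j/M(242) = 91020/((-6*(-5 + 242)**2)) = 91020/((-6*237**2)) = 91020/((-6*56169)) = 91020/(-337014) = 91020*(-1/337014) = -15170/56169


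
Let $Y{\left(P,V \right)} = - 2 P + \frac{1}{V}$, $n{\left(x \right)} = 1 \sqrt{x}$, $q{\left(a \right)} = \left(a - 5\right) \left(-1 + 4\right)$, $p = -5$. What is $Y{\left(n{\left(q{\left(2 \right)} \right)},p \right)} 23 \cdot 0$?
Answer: $0$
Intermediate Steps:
$q{\left(a \right)} = -15 + 3 a$ ($q{\left(a \right)} = \left(-5 + a\right) 3 = -15 + 3 a$)
$n{\left(x \right)} = \sqrt{x}$
$Y{\left(P,V \right)} = \frac{1}{V} - 2 P$
$Y{\left(n{\left(q{\left(2 \right)} \right)},p \right)} 23 \cdot 0 = \left(\frac{1}{-5} - 2 \sqrt{-15 + 3 \cdot 2}\right) 23 \cdot 0 = \left(- \frac{1}{5} - 2 \sqrt{-15 + 6}\right) 23 \cdot 0 = \left(- \frac{1}{5} - 2 \sqrt{-9}\right) 23 \cdot 0 = \left(- \frac{1}{5} - 2 \cdot 3 i\right) 23 \cdot 0 = \left(- \frac{1}{5} - 6 i\right) 23 \cdot 0 = \left(- \frac{23}{5} - 138 i\right) 0 = 0$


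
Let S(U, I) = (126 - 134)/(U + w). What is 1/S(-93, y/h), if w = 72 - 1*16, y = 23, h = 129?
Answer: 37/8 ≈ 4.6250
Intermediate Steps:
w = 56 (w = 72 - 16 = 56)
S(U, I) = -8/(56 + U) (S(U, I) = (126 - 134)/(U + 56) = -8/(56 + U))
1/S(-93, y/h) = 1/(-8/(56 - 93)) = 1/(-8/(-37)) = 1/(-8*(-1/37)) = 1/(8/37) = 37/8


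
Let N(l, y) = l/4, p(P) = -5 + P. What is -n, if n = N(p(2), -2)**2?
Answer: -9/16 ≈ -0.56250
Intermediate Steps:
N(l, y) = l/4 (N(l, y) = l*(1/4) = l/4)
n = 9/16 (n = ((-5 + 2)/4)**2 = ((1/4)*(-3))**2 = (-3/4)**2 = 9/16 ≈ 0.56250)
-n = -1*9/16 = -9/16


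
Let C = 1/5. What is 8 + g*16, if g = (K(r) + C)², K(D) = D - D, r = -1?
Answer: 216/25 ≈ 8.6400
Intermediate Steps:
K(D) = 0
C = ⅕ (C = 1*(⅕) = ⅕ ≈ 0.20000)
g = 1/25 (g = (0 + ⅕)² = (⅕)² = 1/25 ≈ 0.040000)
8 + g*16 = 8 + (1/25)*16 = 8 + 16/25 = 216/25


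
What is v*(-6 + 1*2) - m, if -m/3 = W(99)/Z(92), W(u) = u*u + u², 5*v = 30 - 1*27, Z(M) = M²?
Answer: 96231/21160 ≈ 4.5478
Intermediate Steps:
v = ⅗ (v = (30 - 1*27)/5 = (30 - 27)/5 = (⅕)*3 = ⅗ ≈ 0.60000)
W(u) = 2*u² (W(u) = u² + u² = 2*u²)
m = -29403/4232 (m = -3*2*99²/(92²) = -3*2*9801/8464 = -58806/8464 = -3*9801/4232 = -29403/4232 ≈ -6.9478)
v*(-6 + 1*2) - m = 3*(-6 + 1*2)/5 - 1*(-29403/4232) = 3*(-6 + 2)/5 + 29403/4232 = (⅗)*(-4) + 29403/4232 = -12/5 + 29403/4232 = 96231/21160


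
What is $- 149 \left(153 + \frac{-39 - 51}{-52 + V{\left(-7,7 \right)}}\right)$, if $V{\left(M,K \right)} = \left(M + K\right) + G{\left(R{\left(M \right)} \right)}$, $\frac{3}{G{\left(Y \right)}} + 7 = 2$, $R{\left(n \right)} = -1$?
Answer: $- \frac{6062661}{263} \approx -23052.0$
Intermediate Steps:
$G{\left(Y \right)} = - \frac{3}{5}$ ($G{\left(Y \right)} = \frac{3}{-7 + 2} = \frac{3}{-5} = 3 \left(- \frac{1}{5}\right) = - \frac{3}{5}$)
$V{\left(M,K \right)} = - \frac{3}{5} + K + M$ ($V{\left(M,K \right)} = \left(M + K\right) - \frac{3}{5} = \left(K + M\right) - \frac{3}{5} = - \frac{3}{5} + K + M$)
$- 149 \left(153 + \frac{-39 - 51}{-52 + V{\left(-7,7 \right)}}\right) = - 149 \left(153 + \frac{-39 - 51}{-52 - \frac{3}{5}}\right) = - 149 \left(153 - \frac{90}{-52 - \frac{3}{5}}\right) = - 149 \left(153 - \frac{90}{- \frac{263}{5}}\right) = - 149 \left(153 - - \frac{450}{263}\right) = - 149 \left(153 + \frac{450}{263}\right) = \left(-149\right) \frac{40689}{263} = - \frac{6062661}{263}$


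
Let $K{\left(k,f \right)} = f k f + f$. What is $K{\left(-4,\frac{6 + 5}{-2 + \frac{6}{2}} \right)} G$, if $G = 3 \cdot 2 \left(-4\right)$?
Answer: $11352$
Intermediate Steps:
$K{\left(k,f \right)} = f + k f^{2}$ ($K{\left(k,f \right)} = k f^{2} + f = f + k f^{2}$)
$G = -24$ ($G = 6 \left(-4\right) = -24$)
$K{\left(-4,\frac{6 + 5}{-2 + \frac{6}{2}} \right)} G = \frac{6 + 5}{-2 + \frac{6}{2}} \left(1 + \frac{6 + 5}{-2 + \frac{6}{2}} \left(-4\right)\right) \left(-24\right) = \frac{11}{-2 + 6 \cdot \frac{1}{2}} \left(1 + \frac{11}{-2 + 6 \cdot \frac{1}{2}} \left(-4\right)\right) \left(-24\right) = \frac{11}{-2 + 3} \left(1 + \frac{11}{-2 + 3} \left(-4\right)\right) \left(-24\right) = \frac{11}{1} \left(1 + \frac{11}{1} \left(-4\right)\right) \left(-24\right) = 11 \cdot 1 \left(1 + 11 \cdot 1 \left(-4\right)\right) \left(-24\right) = 11 \left(1 + 11 \left(-4\right)\right) \left(-24\right) = 11 \left(1 - 44\right) \left(-24\right) = 11 \left(-43\right) \left(-24\right) = \left(-473\right) \left(-24\right) = 11352$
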